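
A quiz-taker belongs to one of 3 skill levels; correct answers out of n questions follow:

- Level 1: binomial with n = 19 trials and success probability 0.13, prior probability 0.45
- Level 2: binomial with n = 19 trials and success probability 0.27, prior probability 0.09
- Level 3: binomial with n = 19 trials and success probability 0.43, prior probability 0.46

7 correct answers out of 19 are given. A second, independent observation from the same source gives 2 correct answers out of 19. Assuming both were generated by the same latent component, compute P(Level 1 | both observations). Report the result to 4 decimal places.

0.4725

Posterior ∝ prior × likelihood, so P(k | x) ∝ P(Z=k) f_k(x); normalise over all components.
Since both observations come from the same component, the likelihood for component k is f_k(x₁)·f_k(x₂).
  p_1 = [C(19,7)·0.13^7·0.87^12 = 50388·6.27485e-07·0.188032 = 0.00594513] × [0.270838] = 0.00161017
  p_2 = [C(19,7)·0.27^7·0.73^12 = 50388·0.000104604·0.022902 = 0.120711] × [0.0591851] = 0.00714431
  p_3 = [C(19,7)·0.43^7·0.57^12 = 50388·0.00271819·0.00117625 = 0.161103] × [0.00223772] = 0.000360504
Multiply by the mixture weights:
  P(Z=1)·p_1 = 0.45 × 0.00161017 = 0.000724576
  P(Z=2)·p_2 = 0.09 × 0.00714431 = 0.000642988
  P(Z=3)·p_3 = 0.46 × 0.000360504 = 0.000165832
Evidence: 0.000724576 + 0.000642988 + 0.000165832 = 0.0015334
P(Level 1 | data) = 0.000724576 / 0.0015334 ≈ 0.4725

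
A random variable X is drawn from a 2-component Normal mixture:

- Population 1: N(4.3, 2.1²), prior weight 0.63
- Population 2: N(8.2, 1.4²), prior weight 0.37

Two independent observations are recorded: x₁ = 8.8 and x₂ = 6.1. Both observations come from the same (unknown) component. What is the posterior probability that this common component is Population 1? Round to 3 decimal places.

0.151

By Bayes' theorem, P(k | x) = π_k f_k(x) / Σ_j π_j f_j(x).
Since both observations come from the same component, the likelihood for component k is f_k(x₁)·f_k(x₂).
  f_1 = [(1/(2.1·√(2π)))·exp(−(8.8−4.3)²/(2·2.1²)) = 0.189973·exp(-2.29592) = 0.0191243] × [0.131569] = 0.00251617
  f_2 = [(1/(1.4·√(2π)))·exp(−(8.8−8.2)²/(2·1.4²)) = 0.284959·exp(-0.09184) = 0.259955] × [0.0925126] = 0.0240491
Prior × likelihood for each component:
  π_1·f_1 = 0.63 × 0.00251617 = 0.00158519
  π_2·f_2 = 0.37 × 0.0240491 = 0.00889816
Denominator: 0.00158519 + 0.00889816 = 0.0104833
Responsibility of Population 1: 0.00158519 / 0.0104833 ≈ 0.151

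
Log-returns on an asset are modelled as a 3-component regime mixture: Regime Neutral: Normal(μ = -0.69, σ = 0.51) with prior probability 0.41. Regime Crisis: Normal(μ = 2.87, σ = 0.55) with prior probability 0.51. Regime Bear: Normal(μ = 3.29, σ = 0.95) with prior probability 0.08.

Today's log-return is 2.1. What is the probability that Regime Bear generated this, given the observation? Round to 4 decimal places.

P(component k | x) = w_k·f_k(x) / marginal(x), where marginal(x) = Σ_j w_j·f_j(x).
Evaluate each component's likelihood at the observed value:
  p_Neutral = (1/(0.51·√(2π)))·exp(−(2.1−-0.69)²/(2·0.51²)) = 0.782240·exp(-14.96367) = 2.48143e-07
  p_Crisis = (1/(0.55·√(2π)))·exp(−(2.1−2.87)²/(2·0.55²)) = 0.725350·exp(-0.98000) = 0.272232
  p_Bear = (1/(0.95·√(2π)))·exp(−(2.1−3.29)²/(2·0.95²)) = 0.419939·exp(-0.78454) = 0.19163
Multiply by the mixture weights:
  w_Neutral·p_Neutral = 0.41 × 2.48143e-07 = 1.01739e-07
  w_Crisis·p_Crisis = 0.51 × 0.272232 = 0.138838
  w_Bear·p_Bear = 0.08 × 0.19163 = 0.0153304
Evidence: 1.01739e-07 + 0.138838 + 0.0153304 = 0.154169
Responsibility of Regime Bear: 0.0153304 / 0.154169 ≈ 0.0994

0.0994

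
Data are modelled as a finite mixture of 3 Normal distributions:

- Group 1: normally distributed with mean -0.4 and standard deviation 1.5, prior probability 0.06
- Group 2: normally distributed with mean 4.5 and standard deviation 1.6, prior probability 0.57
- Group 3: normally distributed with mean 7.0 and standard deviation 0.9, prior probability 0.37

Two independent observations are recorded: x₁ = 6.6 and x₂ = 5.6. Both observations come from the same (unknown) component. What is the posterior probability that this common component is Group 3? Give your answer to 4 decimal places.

The responsibility of component k is π_k f_k(x) divided by Σ_j π_j f_j(x).
Since both observations come from the same component, the likelihood for component k is f_k(x₁)·f_k(x₂).
  L_1 = [(1/(1.5·√(2π)))·exp(−(6.6−-0.4)²/(2·1.5²)) = 0.265962·exp(-10.88889) = 4.96403e-06] × [8.92202e-05] = 4.42892e-10
  L_2 = [(1/(1.6·√(2π)))·exp(−(6.6−4.5)²/(2·1.6²)) = 0.249339·exp(-0.86133) = 0.105371] × [0.196858] = 0.0207431
  L_3 = [(1/(0.9·√(2π)))·exp(−(6.6−7.0)²/(2·0.9²)) = 0.443269·exp(-0.09877) = 0.401582] × [0.132198] = 0.0530883
Multiply by the mixture weights:
  π_1·L_1 = 0.06 × 4.42892e-10 = 2.65735e-11
  π_2·L_2 = 0.57 × 0.0207431 = 0.0118236
  π_3·L_3 = 0.37 × 0.0530883 = 0.0196427
Denominator: 2.65735e-11 + 0.0118236 + 0.0196427 = 0.0314663
Responsibility of Group 3: 0.0196427 / 0.0314663 ≈ 0.6242

0.6242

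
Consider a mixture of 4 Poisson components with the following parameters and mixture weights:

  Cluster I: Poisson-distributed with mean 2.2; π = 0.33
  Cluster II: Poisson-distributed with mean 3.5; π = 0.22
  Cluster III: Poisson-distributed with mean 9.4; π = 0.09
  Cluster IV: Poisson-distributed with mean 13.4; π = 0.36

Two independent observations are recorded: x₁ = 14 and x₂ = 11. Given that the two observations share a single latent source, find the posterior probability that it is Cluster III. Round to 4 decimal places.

0.0954

By Bayes' theorem, P(k | x) = π_k f_k(x) / Σ_j π_j f_j(x).
Since both observations come from the same component, the likelihood for component k is f_k(x₁)·f_k(x₂).
  p_I = [7.9079e-08] × [1.62198e-05] = 1.28265e-12
  p_II = [1.43388e-05] × [0.000730402] = 1.04731e-08
  p_III = [0.0399037] × [0.104926] = 0.00418693
  p_IV = [0.104595] × [0.0949404] = 0.00993033
Prior × likelihood for each component:
  π_I·p_I = 0.33 × 1.28265e-12 = 4.23274e-13
  π_II·p_II = 0.22 × 1.04731e-08 = 2.30408e-09
  π_III·p_III = 0.09 × 0.00418693 = 0.000376824
  π_IV·p_IV = 0.36 × 0.00993033 = 0.00357492
Marginal: 4.23274e-13 + 2.30408e-09 + 0.000376824 + 0.00357492 = 0.00395175
Responsibility of Cluster III: 0.000376824 / 0.00395175 ≈ 0.0954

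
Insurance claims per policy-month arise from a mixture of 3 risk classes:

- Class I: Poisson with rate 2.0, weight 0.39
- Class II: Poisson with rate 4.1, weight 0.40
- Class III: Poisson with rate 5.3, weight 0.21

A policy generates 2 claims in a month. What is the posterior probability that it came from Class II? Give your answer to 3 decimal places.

Apply Bayes' rule: the posterior for each component is proportional to its prior times its likelihood at x.
Evaluate each component's likelihood at the observed value:
  L_I = e^(−2.0)·2.0^2/2! = 0.270671
  L_II = e^(−4.1)·4.1^2/2! = 0.139293
  L_III = e^(−5.3)·5.3^2/2! = 0.0701069
Unnormalised posteriors:
  π_I·L_I = 0.39 × 0.270671 = 0.105562
  π_II·L_II = 0.40 × 0.139293 = 0.0557173
  π_III·L_III = 0.21 × 0.0701069 = 0.0147225
Evidence: 0.105562 + 0.0557173 + 0.0147225 = 0.176001
Responsibility of Class II: 0.0557173 / 0.176001 ≈ 0.317

0.317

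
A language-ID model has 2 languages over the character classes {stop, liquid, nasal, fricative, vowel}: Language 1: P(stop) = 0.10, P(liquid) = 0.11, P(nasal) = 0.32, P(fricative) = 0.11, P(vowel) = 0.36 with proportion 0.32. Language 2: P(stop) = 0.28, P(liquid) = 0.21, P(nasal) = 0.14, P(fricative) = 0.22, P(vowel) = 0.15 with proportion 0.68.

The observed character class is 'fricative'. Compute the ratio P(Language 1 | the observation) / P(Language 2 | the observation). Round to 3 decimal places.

Posterior odds = (P(Z=i) f_i(x)) / (P(Z=j) f_j(x)); the normalising sum cancels.
Component likelihoods at x = 'fricative':
  p_1 = P(fricative | comp) = 0.11
  p_2 = P(fricative | comp) = 0.22
Posterior odds = (P(Z=1)·p_1) / (P(Z=2)·p_2) = (0.32·0.11) / (0.68·0.22) = 0.0352 / 0.1496 ≈ 0.235

0.235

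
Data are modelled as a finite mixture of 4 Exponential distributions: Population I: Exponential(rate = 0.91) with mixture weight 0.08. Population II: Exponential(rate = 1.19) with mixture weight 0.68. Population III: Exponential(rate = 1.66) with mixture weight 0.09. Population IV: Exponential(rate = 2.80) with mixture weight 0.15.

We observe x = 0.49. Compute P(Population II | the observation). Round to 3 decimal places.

0.673

P(component k | x) = π_k·f_k(x) / marginal(x), where marginal(x) = Σ_j π_j·f_j(x).
Evaluate each component's likelihood at the observed value:
  L_I = 0.91·e^(−0.91·0.49) = 0.91·e^(−0.4459) = 0.582625
  L_II = 1.19·e^(−1.19·0.49) = 1.19·e^(−0.5831) = 0.664217
  L_III = 1.66·e^(−1.66·0.49) = 1.66·e^(−0.8134) = 0.735958
  L_IV = 2.80·e^(−2.80·0.49) = 2.80·e^(−1.3720) = 0.710078
Unnormalised posteriors:
  π_I·L_I = 0.08 × 0.582625 = 0.04661
  π_II·L_II = 0.68 × 0.664217 = 0.451667
  π_III·L_III = 0.09 × 0.735958 = 0.0662362
  π_IV·L_IV = 0.15 × 0.710078 = 0.106512
Normaliser: 0.04661 + 0.451667 + 0.0662362 + 0.106512 = 0.671025
So the posterior for Population II is 0.451667 / 0.671025 ≈ 0.673.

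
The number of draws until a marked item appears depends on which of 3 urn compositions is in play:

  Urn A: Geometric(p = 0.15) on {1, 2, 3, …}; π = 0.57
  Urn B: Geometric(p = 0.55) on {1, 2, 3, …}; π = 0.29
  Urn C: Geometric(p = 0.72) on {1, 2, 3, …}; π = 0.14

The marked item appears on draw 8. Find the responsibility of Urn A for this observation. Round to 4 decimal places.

By Bayes' theorem, P(k | x) = P(Z=k) f_k(x) / Σ_j P(Z=j) f_j(x).
Evaluate each component's likelihood at the observed value:
  p_A = 0.15·(1−0.15)^7 = 0.15·0.320577 = 0.0480866
  p_B = 0.55·(1−0.55)^7 = 0.55·0.00373669 = 0.00205518
  p_C = 0.72·(1−0.72)^7 = 0.72·0.000134929 = 9.71491e-05
Prior × likelihood for each component:
  P(Z=A)·p_A = 0.57 × 0.0480866 = 0.0274093
  P(Z=B)·p_B = 0.29 × 0.00205518 = 0.000596003
  P(Z=C)·p_C = 0.14 × 9.71491e-05 = 1.36009e-05
Marginal: 0.0274093 + 0.000596003 + 1.36009e-05 = 0.0280189
So the posterior for Urn A is 0.0274093 / 0.0280189 ≈ 0.9782.

0.9782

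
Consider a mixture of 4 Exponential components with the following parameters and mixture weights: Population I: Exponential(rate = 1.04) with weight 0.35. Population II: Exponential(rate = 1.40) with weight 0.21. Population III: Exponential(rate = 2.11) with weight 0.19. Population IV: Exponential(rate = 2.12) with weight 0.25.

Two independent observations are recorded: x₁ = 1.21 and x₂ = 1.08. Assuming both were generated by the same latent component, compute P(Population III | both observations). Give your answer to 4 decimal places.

0.1004

P(component k | x) = π_k·f_k(x) / marginal(x), where marginal(x) = Σ_j π_j·f_j(x).
Since both observations come from the same component, the likelihood for component k is f_k(x₁)·f_k(x₂).
  L_I = [0.295473] × [0.338247] = 0.0999427
  L_II = [0.257296] × [0.308656] = 0.079416
  L_III = [0.164242] × [0.216079] = 0.0354893
  L_IV = [0.163036] × [0.214771] = 0.0350154
Prior × likelihood for each component:
  π_I·L_I = 0.35 × 0.0999427 = 0.0349799
  π_II·L_II = 0.21 × 0.079416 = 0.0166774
  π_III·L_III = 0.19 × 0.0354893 = 0.00674297
  π_IV·L_IV = 0.25 × 0.0350154 = 0.00875385
Sum: 0.0349799 + 0.0166774 + 0.00674297 + 0.00875385 = 0.0671541
Responsibility of Population III: 0.00674297 / 0.0671541 ≈ 0.1004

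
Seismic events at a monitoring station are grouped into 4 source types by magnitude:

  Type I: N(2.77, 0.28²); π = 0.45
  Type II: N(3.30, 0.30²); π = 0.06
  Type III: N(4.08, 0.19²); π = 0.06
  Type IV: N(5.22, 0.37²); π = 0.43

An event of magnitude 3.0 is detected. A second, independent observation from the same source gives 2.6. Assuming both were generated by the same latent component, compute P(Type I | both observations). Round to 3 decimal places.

0.992

By Bayes' theorem, P(k | x) = w_k f_k(x) / Σ_j w_j f_j(x).
Since both observations come from the same component, the likelihood for component k is f_k(x₁)·f_k(x₂).
  p_I = [(1/(0.28·√(2π)))·exp(−(3.0−2.77)²/(2·0.28²)) = 1.424794·exp(-0.33737) = 1.01679] × [1.18497] = 1.20487
  p_II = [(1/(0.30·√(2π)))·exp(−(3.0−3.30)²/(2·0.30²)) = 1.329808·exp(-0.50000) = 0.806569] × [0.0874063] = 0.0704992
  p_III = [(1/(0.19·√(2π)))·exp(−(3.0−4.08)²/(2·0.19²)) = 2.099696·exp(-16.15512) = 2.02337e-07] × [1.40137e-13] = 2.83548e-20
  p_IV = [(1/(0.37·√(2π)))·exp(−(3.0−5.22)²/(2·0.37²)) = 1.078222·exp(-18.00000) = 1.64213e-08] × [1.395e-11] = 2.29077e-19
Multiply by the mixture weights:
  w_I·p_I = 0.45 × 1.20487 = 0.542191
  w_II·p_II = 0.06 × 0.0704992 = 0.00422995
  w_III·p_III = 0.06 × 2.83548e-20 = 1.70129e-21
  w_IV·p_IV = 0.43 × 2.29077e-19 = 9.85033e-20
Normaliser: 0.542191 + 0.00422995 + 1.70129e-21 + 9.85033e-20 = 0.546421
So the posterior for Type I is 0.542191 / 0.546421 ≈ 0.992.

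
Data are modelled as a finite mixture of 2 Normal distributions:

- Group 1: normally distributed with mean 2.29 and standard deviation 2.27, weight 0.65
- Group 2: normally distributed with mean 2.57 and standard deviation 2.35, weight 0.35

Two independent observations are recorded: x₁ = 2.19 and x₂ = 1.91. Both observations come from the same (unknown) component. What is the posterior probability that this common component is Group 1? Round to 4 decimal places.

0.6739

Posterior ∝ prior × likelihood, so P(k | x) ∝ π_k f_k(x); normalise over all components.
Since both observations come from the same component, the likelihood for component k is f_k(x₁)·f_k(x₂).
  L_1 = [(1/(2.27·√(2π)))·exp(−(2.19−2.29)²/(2·2.27²)) = 0.175745·exp(-0.00097) = 0.175575] × [0.1733] = 0.0304272
  L_2 = [(1/(2.35·√(2π)))·exp(−(2.19−2.57)²/(2·2.35²)) = 0.169763·exp(-0.01307) = 0.167558] × [0.163198] = 0.027345
Weight by the priors:
  π_1·L_1 = 0.65 × 0.0304272 = 0.0197777
  π_2·L_2 = 0.35 × 0.027345 = 0.00957076
Marginal: 0.0197777 + 0.00957076 = 0.0293484
P(Group 1 | x) ≈ 0.6739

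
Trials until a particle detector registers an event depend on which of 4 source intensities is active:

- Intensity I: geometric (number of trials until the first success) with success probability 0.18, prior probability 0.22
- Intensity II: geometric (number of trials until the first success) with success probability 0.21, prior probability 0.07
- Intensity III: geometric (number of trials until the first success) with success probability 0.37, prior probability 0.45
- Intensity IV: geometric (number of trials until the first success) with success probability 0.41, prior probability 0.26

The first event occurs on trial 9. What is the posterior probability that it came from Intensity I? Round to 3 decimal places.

Apply Bayes' rule: the posterior for each component is proportional to its prior times its likelihood at x.
Geometric probabilities:
  f_I = 0.18·(1−0.18)^8 = 0.18·0.204414 = 0.0367945
  f_II = 0.21·(1−0.21)^8 = 0.21·0.151711 = 0.0318593
  f_III = 0.37·(1−0.37)^8 = 0.37·0.0248156 = 0.00918176
  f_IV = 0.41·(1−0.41)^8 = 0.41·0.014683 = 0.00602005
Multiply by the mixture weights:
  π_I·f_I = 0.22 × 0.0367945 = 0.0080948
  π_II·f_II = 0.07 × 0.0318593 = 0.00223015
  π_III·f_III = 0.45 × 0.00918176 = 0.00413179
  π_IV·f_IV = 0.26 × 0.00602005 = 0.00156521
Evidence: 0.0080948 + 0.00223015 + 0.00413179 + 0.00156521 = 0.016022
So the posterior for Intensity I is 0.0080948 / 0.016022 ≈ 0.505.

0.505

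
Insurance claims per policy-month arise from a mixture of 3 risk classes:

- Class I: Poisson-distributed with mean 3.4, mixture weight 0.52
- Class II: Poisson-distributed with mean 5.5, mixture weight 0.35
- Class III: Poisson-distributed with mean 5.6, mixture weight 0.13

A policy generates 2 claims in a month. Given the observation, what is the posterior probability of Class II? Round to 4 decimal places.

0.1671

Apply Bayes' rule: the posterior for each component is proportional to its prior times its likelihood at x.
Component likelihoods at x = 2 claims:
  L_I = 0.192898
  L_II = 0.0618124
  L_III = 0.0579825
Multiply by the mixture weights:
  π_I·L_I = 0.52 × 0.192898 = 0.100307
  π_II·L_II = 0.35 × 0.0618124 = 0.0216343
  π_III·L_III = 0.13 × 0.0579825 = 0.00753773
Evidence: 0.100307 + 0.0216343 + 0.00753773 = 0.129479
P(Class II | data) = 0.0216343 / 0.129479 ≈ 0.1671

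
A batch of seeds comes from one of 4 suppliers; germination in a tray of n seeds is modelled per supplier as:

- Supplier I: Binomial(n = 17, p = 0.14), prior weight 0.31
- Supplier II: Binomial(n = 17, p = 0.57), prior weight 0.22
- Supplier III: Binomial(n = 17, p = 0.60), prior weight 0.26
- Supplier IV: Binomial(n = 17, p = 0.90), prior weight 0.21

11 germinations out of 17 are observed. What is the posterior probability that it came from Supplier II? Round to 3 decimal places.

0.422

Posterior ∝ prior × likelihood, so P(k | x) ∝ w_k f_k(x); normalise over all components.
Binomial probabilities:
  L_I = C(17,11)·0.14^11·0.86^6 = 12376·4.04957e-10·0.404567 = 2.02759e-06
  L_II = C(17,11)·0.57^11·0.43^6 = 12376·0.00206359·0.00632136 = 0.161441
  L_III = C(17,11)·0.60^11·0.40^6 = 12376·0.00362797·0.004096 = 0.183909
  L_IV = C(17,11)·0.90^11·0.10^6 = 12376·0.313811·1e-06 = 0.00388372
Weight by the priors:
  w_I·L_I = 0.31 × 2.02759e-06 = 6.28552e-07
  w_II·L_II = 0.22 × 0.161441 = 0.0355171
  w_III·L_III = 0.26 × 0.183909 = 0.0478165
  w_IV·L_IV = 0.21 × 0.00388372 = 0.000815581
Marginal: 6.28552e-07 + 0.0355171 + 0.0478165 + 0.000815581 = 0.0841497
P(Supplier II | the observation) = 0.0355171 / 0.0841497 ≈ 0.422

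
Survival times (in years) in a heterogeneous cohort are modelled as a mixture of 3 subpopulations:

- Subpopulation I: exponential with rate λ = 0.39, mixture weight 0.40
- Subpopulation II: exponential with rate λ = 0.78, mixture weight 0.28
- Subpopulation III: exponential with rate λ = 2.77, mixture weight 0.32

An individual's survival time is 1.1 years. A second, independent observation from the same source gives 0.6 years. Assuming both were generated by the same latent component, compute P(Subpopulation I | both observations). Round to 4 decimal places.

0.3176

By Bayes' theorem, P(k | x) = π_k f_k(x) / Σ_j π_j f_j(x).
Since both observations come from the same component, the likelihood for component k is f_k(x₁)·f_k(x₂).
  L_I = [0.253952] × [0.308631] = 0.0783776
  L_II = [0.330727] × [0.488478] = 0.161553
  L_III = [0.131578] × [0.525633] = 0.0691619
Prior × likelihood for each component:
  π_I·L_I = 0.40 × 0.0783776 = 0.031351
  π_II·L_II = 0.28 × 0.161553 = 0.0452348
  π_III·L_III = 0.32 × 0.0691619 = 0.0221318
Denominator: 0.031351 + 0.0452348 + 0.0221318 = 0.0987177
P(Subpopulation I | x₁,x₂) = 0.031351 / 0.0987177 ≈ 0.3176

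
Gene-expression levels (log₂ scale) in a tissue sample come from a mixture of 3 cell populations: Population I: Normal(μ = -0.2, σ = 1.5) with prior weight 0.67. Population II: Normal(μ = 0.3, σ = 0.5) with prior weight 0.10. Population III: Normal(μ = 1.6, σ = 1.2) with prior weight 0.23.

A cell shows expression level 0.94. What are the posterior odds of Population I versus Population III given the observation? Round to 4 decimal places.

2.0310

Since P(k|x) ∝ P(Z=k) f_k(x), the posterior odds are P(Z=i) f_i(x) / (P(Z=j) f_j(x)).
Evaluate each component's likelihood at the observed value:
  p_I = 0.199248
  p_II = 0.351695
  p_III = 0.285787
0.133496 / 0.0657309 ≈ 2.0310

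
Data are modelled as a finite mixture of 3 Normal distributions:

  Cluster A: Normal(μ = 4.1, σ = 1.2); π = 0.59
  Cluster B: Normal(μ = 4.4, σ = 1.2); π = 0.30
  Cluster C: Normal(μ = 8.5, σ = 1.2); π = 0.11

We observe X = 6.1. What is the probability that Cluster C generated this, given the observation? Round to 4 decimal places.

Apply Bayes' rule: the posterior for each component is proportional to its prior times its likelihood at x.
Component likelihoods at x = 6.1:
  L_A = (1/(1.2·√(2π)))·exp(−(6.1−4.1)²/(2·1.2²)) = 0.332452·exp(-1.38889) = 0.0828976
  L_B = (1/(1.2·√(2π)))·exp(−(6.1−4.4)²/(2·1.2²)) = 0.332452·exp(-1.00347) = 0.121878
  L_C = (1/(1.2·√(2π)))·exp(−(6.1−8.5)²/(2·1.2²)) = 0.332452·exp(-2.00000) = 0.0449925
Multiply by the mixture weights:
  π_A·L_A = 0.59 × 0.0828976 = 0.0489096
  π_B·L_B = 0.30 × 0.121878 = 0.0365635
  π_C·L_C = 0.11 × 0.0449925 = 0.00494917
Normaliser: 0.0489096 + 0.0365635 + 0.00494917 = 0.0904223
Responsibility of Cluster C: 0.00494917 / 0.0904223 ≈ 0.0547

0.0547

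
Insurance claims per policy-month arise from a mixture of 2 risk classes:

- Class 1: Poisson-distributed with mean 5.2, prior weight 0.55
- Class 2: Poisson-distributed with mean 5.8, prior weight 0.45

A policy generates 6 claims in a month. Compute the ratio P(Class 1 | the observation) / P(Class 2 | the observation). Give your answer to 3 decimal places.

Posterior odds = (π_i f_i(x)) / (π_j f_j(x)); the normalising sum cancels.
Poisson probabilities:
  f_1 = e^(−5.2)·5.2^6/6! = 0.15148
  f_2 = e^(−5.8)·5.8^6/6! = 0.160076
Odds = (0.55/0.45) × (0.15148/0.160076) = 1.22222 × 0.9463 ≈ 1.157

1.157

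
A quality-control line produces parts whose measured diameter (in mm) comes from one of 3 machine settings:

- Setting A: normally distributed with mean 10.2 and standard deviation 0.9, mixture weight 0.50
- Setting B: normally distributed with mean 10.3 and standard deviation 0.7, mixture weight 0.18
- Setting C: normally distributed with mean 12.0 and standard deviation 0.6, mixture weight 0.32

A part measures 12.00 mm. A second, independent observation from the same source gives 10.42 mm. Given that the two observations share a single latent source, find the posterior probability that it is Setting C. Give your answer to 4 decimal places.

0.2171

P(component k | x) = π_k·f_k(x) / marginal(x), where marginal(x) = Σ_j π_j·f_j(x).
Since both observations come from the same component, the likelihood for component k is f_k(x₁)·f_k(x₂).
  p_A = [(1/(0.9·√(2π)))·exp(−(12.00−10.2)²/(2·0.9²)) = 0.443269·exp(-2.00000) = 0.05999] × [0.430222] = 0.025809
  p_B = [(1/(0.7·√(2π)))·exp(−(12.00−10.3)²/(2·0.7²)) = 0.569918·exp(-2.94898) = 0.0298598] × [0.561604] = 0.0167694
  p_C = [(1/(0.6·√(2π)))·exp(−(12.00−12.0)²/(2·0.6²)) = 0.664904·exp(-0.00000) = 0.664904] × [0.0207474] = 0.013795
Unnormalised posteriors:
  π_A·p_A = 0.50 × 0.025809 = 0.0129045
  π_B·p_B = 0.18 × 0.0167694 = 0.00301849
  π_C·p_C = 0.32 × 0.013795 = 0.0044144
Sum: 0.0129045 + 0.00301849 + 0.0044144 = 0.0203374
P(Setting C | x₁,x₂) = 0.0044144 / 0.0203374 ≈ 0.2171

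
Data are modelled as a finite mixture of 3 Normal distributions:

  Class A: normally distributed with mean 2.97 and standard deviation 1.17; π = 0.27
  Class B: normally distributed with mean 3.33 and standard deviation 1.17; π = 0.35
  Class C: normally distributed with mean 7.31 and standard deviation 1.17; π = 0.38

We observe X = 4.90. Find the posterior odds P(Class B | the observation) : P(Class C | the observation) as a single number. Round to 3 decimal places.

Only the two components matter; the odds are (w_i f_i(x)) / (w_j f_j(x)).
Component likelihoods at x = 4.90:
  L_A = (1/(1.17·√(2π)))·exp(−(4.90−2.97)²/(2·1.17²)) = 0.340976·exp(-1.36054) = 0.0874676
  L_B = (1/(1.17·√(2π)))·exp(−(4.90−3.33)²/(2·1.17²)) = 0.340976·exp(-0.90032) = 0.138586
  L_C = (1/(1.17·√(2π)))·exp(−(4.90−7.31)²/(2·1.17²)) = 0.340976·exp(-2.12145) = 0.0408687
Posterior odds = (w_B·L_B) / (w_C·L_C) = (0.35·0.138586) / (0.38·0.0408687) = 0.0485051 / 0.0155301 ≈ 3.123

3.123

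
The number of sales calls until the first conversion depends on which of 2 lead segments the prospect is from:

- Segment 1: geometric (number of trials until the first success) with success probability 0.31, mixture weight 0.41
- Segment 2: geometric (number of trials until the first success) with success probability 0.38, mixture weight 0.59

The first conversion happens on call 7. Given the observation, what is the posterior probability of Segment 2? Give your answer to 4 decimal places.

0.4814

By Bayes' theorem, P(k | x) = π_k f_k(x) / Σ_j π_j f_j(x).
Evaluate each component's likelihood at the observed value:
  L_1 = 0.31·(1−0.31)^6 = 0.31·0.107918 = 0.0334546
  L_2 = 0.38·(1−0.38)^6 = 0.38·0.0568002 = 0.0215841
Unnormalised posteriors:
  π_1·L_1 = 0.41 × 0.0334546 = 0.0137164
  π_2·L_2 = 0.59 × 0.0215841 = 0.0127346
Marginal: 0.0137164 + 0.0127346 = 0.026451
Responsibility of Segment 2: 0.0127346 / 0.026451 ≈ 0.4814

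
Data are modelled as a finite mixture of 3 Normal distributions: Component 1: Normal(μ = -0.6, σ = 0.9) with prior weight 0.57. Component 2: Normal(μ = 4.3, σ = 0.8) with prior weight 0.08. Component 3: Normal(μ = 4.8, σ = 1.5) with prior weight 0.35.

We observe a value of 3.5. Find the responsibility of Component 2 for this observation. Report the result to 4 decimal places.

0.2745

Posterior ∝ prior × likelihood, so P(k | x) ∝ π_k f_k(x); normalise over all components.
Normal densities:
  f_1 = (1/(0.9·√(2π)))·exp(−(3.5−-0.6)²/(2·0.9²)) = 0.443269·exp(-10.37654) = 1.38099e-05
  f_2 = (1/(0.8·√(2π)))·exp(−(3.5−4.3)²/(2·0.8²)) = 0.498678·exp(-0.50000) = 0.302463
  f_3 = (1/(1.5·√(2π)))·exp(−(3.5−4.8)²/(2·1.5²)) = 0.265962·exp(-0.37556) = 0.182691
Prior × likelihood for each component:
  π_1·f_1 = 0.57 × 1.38099e-05 = 7.87167e-06
  π_2·f_2 = 0.08 × 0.302463 = 0.0241971
  π_3·f_3 = 0.35 × 0.182691 = 0.0639418
Denominator: 7.87167e-06 + 0.0241971 + 0.0639418 = 0.0881468
Responsibility of Component 2: 0.0241971 / 0.0881468 ≈ 0.2745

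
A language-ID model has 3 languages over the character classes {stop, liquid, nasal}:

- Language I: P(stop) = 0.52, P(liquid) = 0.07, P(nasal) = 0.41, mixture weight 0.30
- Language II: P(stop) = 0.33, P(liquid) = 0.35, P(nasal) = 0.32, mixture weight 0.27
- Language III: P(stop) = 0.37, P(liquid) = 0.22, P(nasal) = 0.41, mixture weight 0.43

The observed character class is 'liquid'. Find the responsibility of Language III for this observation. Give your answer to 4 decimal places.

0.4503

Apply Bayes' rule: the posterior for each component is proportional to its prior times its likelihood at x.
Component likelihoods at x = 'liquid':
  p_I = P(liquid | comp) = 0.07
  p_II = P(liquid | comp) = 0.35
  p_III = P(liquid | comp) = 0.22
Weight by the priors:
  π_I·p_I = 0.30 × 0.07 = 0.021
  π_II·p_II = 0.27 × 0.35 = 0.0945
  π_III·p_III = 0.43 × 0.22 = 0.0946
Evidence: 0.021 + 0.0945 + 0.0946 = 0.2101
So the posterior for Language III is 0.0946 / 0.2101 ≈ 0.4503.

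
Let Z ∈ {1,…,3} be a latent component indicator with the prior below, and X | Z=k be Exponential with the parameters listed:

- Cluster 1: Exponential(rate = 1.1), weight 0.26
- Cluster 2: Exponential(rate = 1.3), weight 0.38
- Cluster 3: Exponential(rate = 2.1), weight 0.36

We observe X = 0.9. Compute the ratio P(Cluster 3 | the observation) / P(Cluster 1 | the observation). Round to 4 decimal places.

The posterior odds equal the prior odds times the likelihood ratio: (P(Z=i)/P(Z=j))·(f_i(x)/f_j(x)).
Component likelihoods at x = 0.9:
  p_1 = 1.1·e^(−1.1·0.9) = 1.1·e^(−0.9900) = 0.408734
  p_2 = 1.3·e^(−1.3·0.9) = 1.3·e^(−1.1700) = 0.403477
  p_3 = 2.1·e^(−2.1·0.9) = 2.1·e^(−1.8900) = 0.317251
0.11421 / 0.106271 ≈ 1.0747

1.0747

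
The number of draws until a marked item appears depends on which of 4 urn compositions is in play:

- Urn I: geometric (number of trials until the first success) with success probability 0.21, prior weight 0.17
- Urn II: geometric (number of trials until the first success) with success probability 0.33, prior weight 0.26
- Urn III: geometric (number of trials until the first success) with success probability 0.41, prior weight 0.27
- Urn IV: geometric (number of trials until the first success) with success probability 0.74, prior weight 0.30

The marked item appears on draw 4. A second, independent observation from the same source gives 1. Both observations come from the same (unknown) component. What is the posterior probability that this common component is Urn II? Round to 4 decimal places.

By Bayes' theorem, P(k | x) = π_k f_k(x) / Σ_j π_j f_j(x).
Since both observations come from the same component, the likelihood for component k is f_k(x₁)·f_k(x₂).
  L_I = [0.21·(1−0.21)^3 = 0.21·0.493039 = 0.103538] × [0.21] = 0.021743
  L_II = [0.33·(1−0.33)^3 = 0.33·0.300763 = 0.0992518] × [0.33] = 0.0327531
  L_III = [0.41·(1−0.41)^3 = 0.41·0.205379 = 0.0842054] × [0.41] = 0.0345242
  L_IV = [0.74·(1−0.74)^3 = 0.74·0.017576 = 0.0130062] × [0.74] = 0.00962462
Weight by the priors:
  π_I·L_I = 0.17 × 0.021743 = 0.00369631
  π_II·L_II = 0.26 × 0.0327531 = 0.0085158
  π_III·L_III = 0.27 × 0.0345242 = 0.00932154
  π_IV·L_IV = 0.30 × 0.00962462 = 0.00288739
Marginal: 0.00369631 + 0.0085158 + 0.00932154 + 0.00288739 = 0.024421
Responsibility of Urn II: 0.0085158 / 0.024421 ≈ 0.3487

0.3487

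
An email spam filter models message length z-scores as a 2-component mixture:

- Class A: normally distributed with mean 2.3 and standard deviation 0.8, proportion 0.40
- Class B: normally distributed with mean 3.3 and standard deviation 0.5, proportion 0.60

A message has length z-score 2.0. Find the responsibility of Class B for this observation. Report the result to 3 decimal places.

0.081

The responsibility of component k is π_k f_k(x) divided by Σ_j π_j f_j(x).
Normal densities:
  f_A = 0.464819
  f_B = 0.0271659
Unnormalised posteriors:
  π_A·f_A = 0.40 × 0.464819 = 0.185928
  π_B·f_B = 0.60 × 0.0271659 = 0.0162996
Marginal: 0.185928 + 0.0162996 = 0.202227
Responsibility of Class B: 0.0162996 / 0.202227 ≈ 0.081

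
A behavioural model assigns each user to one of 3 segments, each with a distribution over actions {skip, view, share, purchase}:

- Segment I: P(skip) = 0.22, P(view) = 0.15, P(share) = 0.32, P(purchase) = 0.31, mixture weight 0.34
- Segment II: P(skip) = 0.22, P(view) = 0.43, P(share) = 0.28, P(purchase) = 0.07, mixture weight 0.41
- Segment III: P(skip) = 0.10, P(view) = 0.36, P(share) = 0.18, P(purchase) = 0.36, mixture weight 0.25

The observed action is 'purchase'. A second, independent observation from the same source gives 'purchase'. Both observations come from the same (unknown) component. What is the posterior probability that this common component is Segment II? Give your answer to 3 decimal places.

P(component k | x) = π_k·f_k(x) / marginal(x), where marginal(x) = Σ_j π_j·f_j(x).
Since both observations come from the same component, the likelihood for component k is f_k(x₁)·f_k(x₂).
  p_I = [P(purchase | comp) = 0.31] × [0.31] = 0.0961
  p_II = [P(purchase | comp) = 0.07] × [0.07] = 0.0049
  p_III = [P(purchase | comp) = 0.36] × [0.36] = 0.1296
Unnormalised posteriors:
  π_I·p_I = 0.34 × 0.0961 = 0.032674
  π_II·p_II = 0.41 × 0.0049 = 0.002009
  π_III·p_III = 0.25 × 0.1296 = 0.0324
Evidence: 0.032674 + 0.002009 + 0.0324 = 0.067083
P(Segment II | x₁,x₂) ≈ 0.030

0.030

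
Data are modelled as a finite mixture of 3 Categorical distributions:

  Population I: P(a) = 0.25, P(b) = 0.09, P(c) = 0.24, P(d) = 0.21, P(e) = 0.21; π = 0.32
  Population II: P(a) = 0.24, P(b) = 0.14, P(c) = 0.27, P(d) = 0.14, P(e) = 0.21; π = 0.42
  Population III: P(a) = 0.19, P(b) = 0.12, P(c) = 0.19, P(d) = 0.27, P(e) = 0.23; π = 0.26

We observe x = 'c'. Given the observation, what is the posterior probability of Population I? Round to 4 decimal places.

0.3205

Posterior ∝ prior × likelihood, so P(k | x) ∝ P(Z=k) f_k(x); normalise over all components.
Component likelihoods at x = 'c':
  f_I = P(c | comp) = 0.24
  f_II = P(c | comp) = 0.27
  f_III = P(c | comp) = 0.19
Unnormalised posteriors:
  P(Z=I)·f_I = 0.32 × 0.24 = 0.0768
  P(Z=II)·f_II = 0.42 × 0.27 = 0.1134
  P(Z=III)·f_III = 0.26 × 0.19 = 0.0494
Normaliser: 0.0768 + 0.1134 + 0.0494 = 0.2396
P(Population I | data) ≈ 0.3205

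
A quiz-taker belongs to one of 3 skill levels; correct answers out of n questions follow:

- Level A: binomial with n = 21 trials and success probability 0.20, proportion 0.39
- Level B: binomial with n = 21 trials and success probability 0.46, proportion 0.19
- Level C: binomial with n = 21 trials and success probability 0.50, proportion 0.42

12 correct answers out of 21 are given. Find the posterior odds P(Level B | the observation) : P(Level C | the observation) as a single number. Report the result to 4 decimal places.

0.3325

Posterior odds = (π_i f_i(x)) / (π_j f_j(x)); the normalising sum cancels.
Binomial probabilities:
  p_A = 0.00016159
  p_B = 0.103011
  p_C = 0.140157
Odds = (0.19/0.42) × (0.103011/0.140157) = 0.452381 × 0.734967 ≈ 0.3325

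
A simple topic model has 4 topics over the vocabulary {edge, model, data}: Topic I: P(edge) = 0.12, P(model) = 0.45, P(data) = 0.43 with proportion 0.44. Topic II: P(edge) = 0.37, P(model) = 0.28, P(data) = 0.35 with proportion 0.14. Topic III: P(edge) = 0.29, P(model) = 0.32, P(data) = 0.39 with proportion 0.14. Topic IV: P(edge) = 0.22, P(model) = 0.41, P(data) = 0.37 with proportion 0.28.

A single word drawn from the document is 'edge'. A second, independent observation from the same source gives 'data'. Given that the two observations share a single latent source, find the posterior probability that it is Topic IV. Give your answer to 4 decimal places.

The responsibility of component k is w_k f_k(x) divided by Σ_j w_j f_j(x).
Since both observations come from the same component, the likelihood for component k is f_k(x₁)·f_k(x₂).
  f_I = [0.12] × [0.43] = 0.0516
  f_II = [0.37] × [0.35] = 0.1295
  f_III = [0.29] × [0.39] = 0.1131
  f_IV = [0.22] × [0.37] = 0.0814
Prior × likelihood for each component:
  w_I·f_I = 0.44 × 0.0516 = 0.022704
  w_II·f_II = 0.14 × 0.1295 = 0.01813
  w_III·f_III = 0.14 × 0.1131 = 0.015834
  w_IV·f_IV = 0.28 × 0.0814 = 0.022792
Marginal: 0.022704 + 0.01813 + 0.015834 + 0.022792 = 0.07946
P(Topic IV | x) = 0.022792 / 0.07946 ≈ 0.2868

0.2868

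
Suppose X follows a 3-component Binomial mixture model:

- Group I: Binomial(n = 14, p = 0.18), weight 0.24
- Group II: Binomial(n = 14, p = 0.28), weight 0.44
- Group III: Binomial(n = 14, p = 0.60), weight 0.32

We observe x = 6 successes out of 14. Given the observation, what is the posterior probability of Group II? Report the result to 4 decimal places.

0.5721

The responsibility of component k is P(Z=k) f_k(x) divided by Σ_j P(Z=j) f_j(x).
Binomial probabilities:
  p_I = 0.0208786
  p_II = 0.104511
  p_III = 0.0918212
Multiply by the mixture weights:
  P(Z=I)·p_I = 0.24 × 0.0208786 = 0.00501086
  P(Z=II)·p_II = 0.44 × 0.104511 = 0.045985
  P(Z=III)·p_III = 0.32 × 0.0918212 = 0.0293828
Normaliser: 0.00501086 + 0.045985 + 0.0293828 = 0.0803786
P(Group II | 6 successes out of 14) = 0.045985 / 0.0803786 ≈ 0.5721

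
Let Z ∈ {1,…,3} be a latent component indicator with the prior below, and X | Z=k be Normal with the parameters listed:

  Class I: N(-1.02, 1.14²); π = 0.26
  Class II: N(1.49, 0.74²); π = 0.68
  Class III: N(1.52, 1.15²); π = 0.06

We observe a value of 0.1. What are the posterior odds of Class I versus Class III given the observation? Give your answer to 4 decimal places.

5.7823

The posterior odds equal the prior odds times the likelihood ratio: (w_i/w_j)·(f_i(x)/f_j(x)).
Normal densities:
  p_I = 0.215978
  p_II = 0.0923669
  p_III = 0.161857
Odds = (0.26/0.06) × (0.215978/0.161857) = 4.33333 × 1.33438 ≈ 5.7823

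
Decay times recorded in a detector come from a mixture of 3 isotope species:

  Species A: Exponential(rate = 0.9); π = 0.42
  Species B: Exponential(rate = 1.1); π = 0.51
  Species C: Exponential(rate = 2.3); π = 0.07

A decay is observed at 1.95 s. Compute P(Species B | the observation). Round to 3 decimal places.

0.494

The responsibility of component k is P(Z=k) f_k(x) divided by Σ_j P(Z=j) f_j(x).
Evaluate each component's likelihood at the observed value:
  p_A = 0.9·e^(−0.9·1.95) = 0.9·e^(−1.7550) = 0.155617
  p_B = 1.1·e^(−1.1·1.95) = 1.1·e^(−2.1450) = 0.128775
  p_C = 2.3·e^(−2.3·1.95) = 2.3·e^(−4.4850) = 0.0259368
Unnormalised posteriors:
  P(Z=A)·p_A = 0.42 × 0.155617 = 0.0653589
  P(Z=B)·p_B = 0.51 × 0.128775 = 0.0656752
  P(Z=C)·p_C = 0.07 × 0.0259368 = 0.00181558
Denominator: 0.0653589 + 0.0656752 + 0.00181558 = 0.13285
So the posterior for Species B is 0.0656752 / 0.13285 ≈ 0.494.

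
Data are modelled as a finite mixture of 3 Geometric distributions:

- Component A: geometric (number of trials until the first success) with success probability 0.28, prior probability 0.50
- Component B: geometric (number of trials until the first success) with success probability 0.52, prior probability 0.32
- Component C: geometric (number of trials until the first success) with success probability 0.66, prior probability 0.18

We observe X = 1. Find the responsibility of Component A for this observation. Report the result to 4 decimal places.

0.3293

Posterior ∝ prior × likelihood, so P(k | x) ∝ P(Z=k) f_k(x); normalise over all components.
Evaluate each component's likelihood at the observed value:
  f_A = 0.28·(1−0.28)^0 = 0.28·1 = 0.28
  f_B = 0.52·(1−0.52)^0 = 0.52·1 = 0.52
  f_C = 0.66·(1−0.66)^0 = 0.66·1 = 0.66
Weight by the priors:
  P(Z=A)·f_A = 0.50 × 0.28 = 0.14
  P(Z=B)·f_B = 0.32 × 0.52 = 0.1664
  P(Z=C)·f_C = 0.18 × 0.66 = 0.1188
Sum: 0.14 + 0.1664 + 0.1188 = 0.4252
Responsibility of Component A: 0.14 / 0.4252 ≈ 0.3293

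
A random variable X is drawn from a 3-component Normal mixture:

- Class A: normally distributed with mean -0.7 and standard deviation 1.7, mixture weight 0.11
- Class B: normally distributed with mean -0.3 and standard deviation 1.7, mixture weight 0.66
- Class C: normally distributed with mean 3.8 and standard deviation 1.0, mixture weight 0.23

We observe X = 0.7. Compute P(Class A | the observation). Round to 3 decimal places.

The responsibility of component k is P(Z=k) f_k(x) divided by Σ_j P(Z=j) f_j(x).
Evaluate each component's likelihood at the observed value:
  f_A = (1/(1.7·√(2π)))·exp(−(0.7−-0.7)²/(2·1.7²)) = 0.234672·exp(-0.33910) = 0.167183
  f_B = (1/(1.7·√(2π)))·exp(−(0.7−-0.3)²/(2·1.7²)) = 0.234672·exp(-0.17301) = 0.197389
  f_C = (1/(1.0·√(2π)))·exp(−(0.7−3.8)²/(2·1.0²)) = 0.398942·exp(-4.80500) = 0.00326682
Prior × likelihood for each component:
  P(Z=A)·f_A = 0.11 × 0.167183 = 0.0183901
  P(Z=B)·f_B = 0.66 × 0.197389 = 0.130277
  P(Z=C)·f_C = 0.23 × 0.00326682 = 0.000751368
Sum: 0.0183901 + 0.130277 + 0.000751368 = 0.149418
So the posterior for Class A is 0.0183901 / 0.149418 ≈ 0.123.

0.123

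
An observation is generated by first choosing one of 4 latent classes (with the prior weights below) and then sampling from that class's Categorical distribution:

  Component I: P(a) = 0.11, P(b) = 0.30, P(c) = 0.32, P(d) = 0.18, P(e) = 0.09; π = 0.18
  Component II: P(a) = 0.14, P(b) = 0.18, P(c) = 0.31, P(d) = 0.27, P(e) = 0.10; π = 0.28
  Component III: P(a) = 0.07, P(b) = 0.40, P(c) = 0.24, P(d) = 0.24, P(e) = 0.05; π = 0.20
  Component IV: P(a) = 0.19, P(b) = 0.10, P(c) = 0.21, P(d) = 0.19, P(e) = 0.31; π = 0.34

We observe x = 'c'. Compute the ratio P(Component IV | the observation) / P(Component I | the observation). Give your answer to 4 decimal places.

1.2396

Only the two components matter; the odds are (P(Z=i) f_i(x)) / (P(Z=j) f_j(x)).
Evaluate each component's likelihood at the observed value:
  f_I = 0.32
  f_II = 0.31
  f_III = 0.24
  f_IV = 0.21
Posterior odds = (P(Z=IV)·f_IV) / (P(Z=I)·f_I) = (0.34·0.21) / (0.18·0.32) = 0.0714 / 0.0576 ≈ 1.2396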